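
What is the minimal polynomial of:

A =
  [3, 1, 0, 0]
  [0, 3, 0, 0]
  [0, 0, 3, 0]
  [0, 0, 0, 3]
x^2 - 6*x + 9

The characteristic polynomial is χ_A(x) = (x - 3)^4, so the eigenvalues are known. The minimal polynomial is
  m_A(x) = Π_λ (x − λ)^{k_λ}
where k_λ is the size of the *largest* Jordan block for λ (equivalently, the smallest k with (A − λI)^k v = 0 for every generalised eigenvector v of λ).

  λ = 3: largest Jordan block has size 2, contributing (x − 3)^2

So m_A(x) = (x - 3)^2 = x^2 - 6*x + 9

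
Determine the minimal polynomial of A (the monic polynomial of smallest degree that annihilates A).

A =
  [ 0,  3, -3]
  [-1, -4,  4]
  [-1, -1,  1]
x^3 + 3*x^2

The characteristic polynomial is χ_A(x) = x^2*(x + 3), so the eigenvalues are known. The minimal polynomial is
  m_A(x) = Π_λ (x − λ)^{k_λ}
where k_λ is the size of the *largest* Jordan block for λ (equivalently, the smallest k with (A − λI)^k v = 0 for every generalised eigenvector v of λ).

  λ = -3: largest Jordan block has size 1, contributing (x + 3)
  λ = 0: largest Jordan block has size 2, contributing (x − 0)^2

So m_A(x) = x^2*(x + 3) = x^3 + 3*x^2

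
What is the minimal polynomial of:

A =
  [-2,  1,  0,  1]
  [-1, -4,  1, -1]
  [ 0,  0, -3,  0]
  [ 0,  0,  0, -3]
x^3 + 9*x^2 + 27*x + 27

The characteristic polynomial is χ_A(x) = (x + 3)^4, so the eigenvalues are known. The minimal polynomial is
  m_A(x) = Π_λ (x − λ)^{k_λ}
where k_λ is the size of the *largest* Jordan block for λ (equivalently, the smallest k with (A − λI)^k v = 0 for every generalised eigenvector v of λ).

  λ = -3: largest Jordan block has size 3, contributing (x + 3)^3

So m_A(x) = (x + 3)^3 = x^3 + 9*x^2 + 27*x + 27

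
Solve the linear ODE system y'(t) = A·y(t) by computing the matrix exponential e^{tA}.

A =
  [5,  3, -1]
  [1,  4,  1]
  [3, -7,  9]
e^{tA} =
  [t^2*exp(6*t)/2 - t*exp(6*t) + exp(6*t), -t^2*exp(6*t) + 3*t*exp(6*t), t^2*exp(6*t)/2 - t*exp(6*t)]
  [t*exp(6*t), -2*t*exp(6*t) + exp(6*t), t*exp(6*t)]
  [-t^2*exp(6*t)/2 + 3*t*exp(6*t), t^2*exp(6*t) - 7*t*exp(6*t), -t^2*exp(6*t)/2 + 3*t*exp(6*t) + exp(6*t)]

Strategy: write A = P · J · P⁻¹ where J is a Jordan canonical form, so e^{tA} = P · e^{tJ} · P⁻¹, and e^{tJ} can be computed block-by-block.

A has Jordan form
J =
  [6, 1, 0]
  [0, 6, 1]
  [0, 0, 6]
(up to reordering of blocks).

Per-block formulas:
  For a 3×3 Jordan block J_3(6): exp(t · J_3(6)) = e^(6t)·(I + t·N + (t^2/2)·N^2), where N is the 3×3 nilpotent shift.

After assembling e^{tJ} and conjugating by P, we get:

e^{tA} =
  [t^2*exp(6*t)/2 - t*exp(6*t) + exp(6*t), -t^2*exp(6*t) + 3*t*exp(6*t), t^2*exp(6*t)/2 - t*exp(6*t)]
  [t*exp(6*t), -2*t*exp(6*t) + exp(6*t), t*exp(6*t)]
  [-t^2*exp(6*t)/2 + 3*t*exp(6*t), t^2*exp(6*t) - 7*t*exp(6*t), -t^2*exp(6*t)/2 + 3*t*exp(6*t) + exp(6*t)]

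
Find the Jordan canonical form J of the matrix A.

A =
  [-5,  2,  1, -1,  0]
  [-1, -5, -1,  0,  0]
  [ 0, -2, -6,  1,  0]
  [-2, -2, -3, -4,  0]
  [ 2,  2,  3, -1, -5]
J_2(-5) ⊕ J_2(-5) ⊕ J_1(-5)

The characteristic polynomial is
  det(x·I − A) = x^5 + 25*x^4 + 250*x^3 + 1250*x^2 + 3125*x + 3125 = (x + 5)^5

Eigenvalues and multiplicities (the geometric multiplicity of λ is n − rank(A − λI), which equals the number of Jordan blocks for λ):
  λ = -5: algebraic multiplicity = 5, geometric multiplicity = 3

Determining the block sizes for each eigenvalue:
  λ = -5: with am = 5 and gm = 3, the partition is not yet determined (e.g. several partitions of 5 into 3 parts exist). Let N = A − (-5)·I. Computing rank(N^1) = 2, rank(N^2) = 0; the number of blocks of size ≥ j is rank(N^{j−1}) − rank(N^j), giving [3, 2]. So we have 2 block(s) of size 2, 1 block(s) of size 1 → block sizes [2, 2, 1]

Assembling the blocks gives a Jordan form
J =
  [-5,  1,  0,  0,  0]
  [ 0, -5,  0,  0,  0]
  [ 0,  0, -5,  1,  0]
  [ 0,  0,  0, -5,  0]
  [ 0,  0,  0,  0, -5]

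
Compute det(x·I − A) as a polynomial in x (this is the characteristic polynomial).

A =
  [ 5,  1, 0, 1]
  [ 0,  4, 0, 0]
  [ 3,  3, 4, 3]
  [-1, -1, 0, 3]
x^4 - 16*x^3 + 96*x^2 - 256*x + 256

Expanding det(x·I − A) (e.g. by cofactor expansion or by noting that A is similar to its Jordan form J, which has the same characteristic polynomial as A) gives
  χ_A(x) = x^4 - 16*x^3 + 96*x^2 - 256*x + 256
which factors as (x - 4)^4. The eigenvalues (with algebraic multiplicities) are λ = 4 with multiplicity 4.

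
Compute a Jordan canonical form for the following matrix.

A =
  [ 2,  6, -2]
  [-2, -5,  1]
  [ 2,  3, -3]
J_2(-2) ⊕ J_1(-2)

The characteristic polynomial is
  det(x·I − A) = x^3 + 6*x^2 + 12*x + 8 = (x + 2)^3

Eigenvalues and multiplicities (the geometric multiplicity of λ is n − rank(A − λI), which equals the number of Jordan blocks for λ):
  λ = -2: algebraic multiplicity = 3, geometric multiplicity = 2

Determining the block sizes for each eigenvalue:
  λ = -2: 2 blocks summing to 3 forces exactly one block of size 2 and the rest size 1 → block sizes [2, 1]

Assembling the blocks gives a Jordan form
J =
  [-2,  1,  0]
  [ 0, -2,  0]
  [ 0,  0, -2]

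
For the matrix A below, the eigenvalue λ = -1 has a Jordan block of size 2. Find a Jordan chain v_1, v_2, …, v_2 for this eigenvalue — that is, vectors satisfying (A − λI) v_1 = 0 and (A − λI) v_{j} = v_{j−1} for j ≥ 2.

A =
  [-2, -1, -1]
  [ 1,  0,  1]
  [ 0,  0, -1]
A Jordan chain for λ = -1 of length 2:
v_1 = (-1, 1, 0)ᵀ
v_2 = (1, 0, 0)ᵀ

Let N = A − (-1)·I. We want v_2 with N^2 v_2 = 0 but N^1 v_2 ≠ 0; then v_{j-1} := N · v_j for j = 2, …, 2.

Pick v_2 = (1, 0, 0)ᵀ.
Then v_1 = N · v_2 = (-1, 1, 0)ᵀ.

Sanity check: (A − (-1)·I) v_1 = (0, 0, 0)ᵀ = 0. ✓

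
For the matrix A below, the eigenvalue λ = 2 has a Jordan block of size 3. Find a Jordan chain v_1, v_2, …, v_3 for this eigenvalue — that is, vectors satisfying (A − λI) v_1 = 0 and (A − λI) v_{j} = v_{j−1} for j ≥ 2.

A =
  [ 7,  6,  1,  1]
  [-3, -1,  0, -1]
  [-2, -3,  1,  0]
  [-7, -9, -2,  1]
A Jordan chain for λ = 2 of length 3:
v_1 = (-2, 1, 1, 3)ᵀ
v_2 = (5, -3, -2, -7)ᵀ
v_3 = (1, 0, 0, 0)ᵀ

Let N = A − (2)·I. We want v_3 with N^3 v_3 = 0 but N^2 v_3 ≠ 0; then v_{j-1} := N · v_j for j = 3, …, 2.

Pick v_3 = (1, 0, 0, 0)ᵀ.
Then v_2 = N · v_3 = (5, -3, -2, -7)ᵀ.
Then v_1 = N · v_2 = (-2, 1, 1, 3)ᵀ.

Sanity check: (A − (2)·I) v_1 = (0, 0, 0, 0)ᵀ = 0. ✓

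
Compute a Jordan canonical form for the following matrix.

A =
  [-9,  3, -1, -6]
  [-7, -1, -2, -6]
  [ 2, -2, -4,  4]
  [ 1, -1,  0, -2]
J_3(-4) ⊕ J_1(-4)

The characteristic polynomial is
  det(x·I − A) = x^4 + 16*x^3 + 96*x^2 + 256*x + 256 = (x + 4)^4

Eigenvalues and multiplicities (the geometric multiplicity of λ is n − rank(A − λI), which equals the number of Jordan blocks for λ):
  λ = -4: algebraic multiplicity = 4, geometric multiplicity = 2

Determining the block sizes for each eigenvalue:
  λ = -4: with am = 4 and gm = 2, the partition is not yet determined (e.g. several partitions of 4 into 2 parts exist). Let N = A − (-4)·I. Computing rank(N^1) = 2, rank(N^2) = 1, rank(N^3) = 0; the number of blocks of size ≥ j is rank(N^{j−1}) − rank(N^j), giving [2, 1, 1]. So we have 1 block(s) of size 3, 1 block(s) of size 1 → block sizes [3, 1]

Assembling the blocks gives a Jordan form
J =
  [-4,  1,  0,  0]
  [ 0, -4,  1,  0]
  [ 0,  0, -4,  0]
  [ 0,  0,  0, -4]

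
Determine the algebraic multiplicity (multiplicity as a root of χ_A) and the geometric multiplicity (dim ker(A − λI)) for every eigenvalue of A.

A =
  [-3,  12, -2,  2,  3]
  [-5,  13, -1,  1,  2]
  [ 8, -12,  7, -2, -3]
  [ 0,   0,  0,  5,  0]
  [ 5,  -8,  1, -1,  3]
λ = 5: alg = 5, geom = 3

Step 1 — factor the characteristic polynomial to read off the algebraic multiplicities:
  χ_A(x) = (x - 5)^5

Step 2 — compute geometric multiplicities via the rank-nullity identity g(λ) = n − rank(A − λI):
  rank(A − (5)·I) = 2, so dim ker(A − (5)·I) = n − 2 = 3

Summary:
  λ = 5: algebraic multiplicity = 5, geometric multiplicity = 3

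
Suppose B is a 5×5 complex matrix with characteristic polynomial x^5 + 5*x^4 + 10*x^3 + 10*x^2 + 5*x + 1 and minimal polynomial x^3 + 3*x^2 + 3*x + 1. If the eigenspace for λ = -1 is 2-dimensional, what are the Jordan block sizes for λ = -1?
Block sizes for λ = -1: [3, 2]

Step 1 — from the characteristic polynomial, algebraic multiplicity of λ = -1 is 5. From dim ker(B − (-1)·I) = 2, there are exactly 2 Jordan blocks for λ = -1.
Step 2 — from the minimal polynomial, the factor (x + 1)^3 tells us the largest block for λ = -1 has size 3.
Step 3 — with total size 5, 2 blocks, and largest block 3, the block sizes (in nonincreasing order) are [3, 2].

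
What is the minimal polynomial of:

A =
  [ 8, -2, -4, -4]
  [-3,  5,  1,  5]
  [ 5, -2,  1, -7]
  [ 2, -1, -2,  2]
x^3 - 12*x^2 + 48*x - 64

The characteristic polynomial is χ_A(x) = (x - 4)^4, so the eigenvalues are known. The minimal polynomial is
  m_A(x) = Π_λ (x − λ)^{k_λ}
where k_λ is the size of the *largest* Jordan block for λ (equivalently, the smallest k with (A − λI)^k v = 0 for every generalised eigenvector v of λ).

  λ = 4: largest Jordan block has size 3, contributing (x − 4)^3

So m_A(x) = (x - 4)^3 = x^3 - 12*x^2 + 48*x - 64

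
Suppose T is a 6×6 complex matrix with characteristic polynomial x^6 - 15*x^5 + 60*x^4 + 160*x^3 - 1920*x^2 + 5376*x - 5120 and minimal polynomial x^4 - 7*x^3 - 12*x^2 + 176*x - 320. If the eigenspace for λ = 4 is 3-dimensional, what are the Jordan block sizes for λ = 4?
Block sizes for λ = 4: [3, 1, 1]

Step 1 — from the characteristic polynomial, algebraic multiplicity of λ = 4 is 5. From dim ker(T − (4)·I) = 3, there are exactly 3 Jordan blocks for λ = 4.
Step 2 — from the minimal polynomial, the factor (x − 4)^3 tells us the largest block for λ = 4 has size 3.
Step 3 — with total size 5, 3 blocks, and largest block 3, the block sizes (in nonincreasing order) are [3, 1, 1].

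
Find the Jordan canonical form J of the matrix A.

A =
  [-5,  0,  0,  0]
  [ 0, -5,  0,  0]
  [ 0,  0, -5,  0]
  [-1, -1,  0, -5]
J_2(-5) ⊕ J_1(-5) ⊕ J_1(-5)

The characteristic polynomial is
  det(x·I − A) = x^4 + 20*x^3 + 150*x^2 + 500*x + 625 = (x + 5)^4

Eigenvalues and multiplicities (the geometric multiplicity of λ is n − rank(A − λI), which equals the number of Jordan blocks for λ):
  λ = -5: algebraic multiplicity = 4, geometric multiplicity = 3

Determining the block sizes for each eigenvalue:
  λ = -5: 3 blocks summing to 4 forces exactly one block of size 2 and the rest size 1 → block sizes [2, 1, 1]

Assembling the blocks gives a Jordan form
J =
  [-5,  1,  0,  0]
  [ 0, -5,  0,  0]
  [ 0,  0, -5,  0]
  [ 0,  0,  0, -5]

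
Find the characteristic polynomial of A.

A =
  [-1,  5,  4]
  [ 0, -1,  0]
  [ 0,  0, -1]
x^3 + 3*x^2 + 3*x + 1

Expanding det(x·I − A) (e.g. by cofactor expansion or by noting that A is similar to its Jordan form J, which has the same characteristic polynomial as A) gives
  χ_A(x) = x^3 + 3*x^2 + 3*x + 1
which factors as (x + 1)^3. The eigenvalues (with algebraic multiplicities) are λ = -1 with multiplicity 3.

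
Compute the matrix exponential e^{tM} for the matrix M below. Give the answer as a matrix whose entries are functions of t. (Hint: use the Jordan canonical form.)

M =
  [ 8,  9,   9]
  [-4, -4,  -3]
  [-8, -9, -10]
e^{tM} =
  [4*exp(-t) - 3*exp(-4*t), 3*exp(-t) - 3*exp(-4*t), 3*exp(-t) - 3*exp(-4*t)]
  [-4*t*exp(-t), -3*t*exp(-t) + exp(-t), -3*t*exp(-t)]
  [4*t*exp(-t) - 4*exp(-t) + 4*exp(-4*t), 3*t*exp(-t) - 4*exp(-t) + 4*exp(-4*t), 3*t*exp(-t) - 3*exp(-t) + 4*exp(-4*t)]

Strategy: write M = P · J · P⁻¹ where J is a Jordan canonical form, so e^{tM} = P · e^{tJ} · P⁻¹, and e^{tJ} can be computed block-by-block.

M has Jordan form
J =
  [-4,  0,  0]
  [ 0, -1,  1]
  [ 0,  0, -1]
(up to reordering of blocks).

Per-block formulas:
  For a 2×2 Jordan block J_2(-1): exp(t · J_2(-1)) = e^(-1t)·(I + t·N), where N is the 2×2 nilpotent shift.
  For a 1×1 block at λ = -4: exp(t · [-4]) = [e^(-4t)].

After assembling e^{tJ} and conjugating by P, we get:

e^{tM} =
  [4*exp(-t) - 3*exp(-4*t), 3*exp(-t) - 3*exp(-4*t), 3*exp(-t) - 3*exp(-4*t)]
  [-4*t*exp(-t), -3*t*exp(-t) + exp(-t), -3*t*exp(-t)]
  [4*t*exp(-t) - 4*exp(-t) + 4*exp(-4*t), 3*t*exp(-t) - 4*exp(-t) + 4*exp(-4*t), 3*t*exp(-t) - 3*exp(-t) + 4*exp(-4*t)]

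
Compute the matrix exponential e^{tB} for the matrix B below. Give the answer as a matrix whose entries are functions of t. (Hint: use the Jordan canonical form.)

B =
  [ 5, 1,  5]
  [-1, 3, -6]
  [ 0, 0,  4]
e^{tB} =
  [t*exp(4*t) + exp(4*t), t*exp(4*t), -t^2*exp(4*t)/2 + 5*t*exp(4*t)]
  [-t*exp(4*t), -t*exp(4*t) + exp(4*t), t^2*exp(4*t)/2 - 6*t*exp(4*t)]
  [0, 0, exp(4*t)]

Strategy: write B = P · J · P⁻¹ where J is a Jordan canonical form, so e^{tB} = P · e^{tJ} · P⁻¹, and e^{tJ} can be computed block-by-block.

B has Jordan form
J =
  [4, 1, 0]
  [0, 4, 1]
  [0, 0, 4]
(up to reordering of blocks).

Per-block formulas:
  For a 3×3 Jordan block J_3(4): exp(t · J_3(4)) = e^(4t)·(I + t·N + (t^2/2)·N^2), where N is the 3×3 nilpotent shift.

After assembling e^{tJ} and conjugating by P, we get:

e^{tB} =
  [t*exp(4*t) + exp(4*t), t*exp(4*t), -t^2*exp(4*t)/2 + 5*t*exp(4*t)]
  [-t*exp(4*t), -t*exp(4*t) + exp(4*t), t^2*exp(4*t)/2 - 6*t*exp(4*t)]
  [0, 0, exp(4*t)]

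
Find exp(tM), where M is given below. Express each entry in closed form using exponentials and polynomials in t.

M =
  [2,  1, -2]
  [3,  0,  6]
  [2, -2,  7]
e^{tM} =
  [-t*exp(3*t) + exp(3*t), t*exp(3*t), -2*t*exp(3*t)]
  [3*t*exp(3*t), -3*t*exp(3*t) + exp(3*t), 6*t*exp(3*t)]
  [2*t*exp(3*t), -2*t*exp(3*t), 4*t*exp(3*t) + exp(3*t)]

Strategy: write M = P · J · P⁻¹ where J is a Jordan canonical form, so e^{tM} = P · e^{tJ} · P⁻¹, and e^{tJ} can be computed block-by-block.

M has Jordan form
J =
  [3, 1, 0]
  [0, 3, 0]
  [0, 0, 3]
(up to reordering of blocks).

Per-block formulas:
  For a 1×1 block at λ = 3: exp(t · [3]) = [e^(3t)].
  For a 2×2 Jordan block J_2(3): exp(t · J_2(3)) = e^(3t)·(I + t·N), where N is the 2×2 nilpotent shift.

After assembling e^{tJ} and conjugating by P, we get:

e^{tM} =
  [-t*exp(3*t) + exp(3*t), t*exp(3*t), -2*t*exp(3*t)]
  [3*t*exp(3*t), -3*t*exp(3*t) + exp(3*t), 6*t*exp(3*t)]
  [2*t*exp(3*t), -2*t*exp(3*t), 4*t*exp(3*t) + exp(3*t)]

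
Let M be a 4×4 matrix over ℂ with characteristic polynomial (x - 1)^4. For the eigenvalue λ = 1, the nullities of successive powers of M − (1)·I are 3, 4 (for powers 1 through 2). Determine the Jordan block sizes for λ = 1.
Block sizes for λ = 1: [2, 1, 1]

From the dimensions of kernels of powers, the number of Jordan blocks of size at least j is d_j − d_{j−1} where d_j = dim ker(N^j) (with d_0 = 0). Computing the differences gives [3, 1].
The number of blocks of size exactly k is (#blocks of size ≥ k) − (#blocks of size ≥ k + 1), so the partition is: 2 block(s) of size 1, 1 block(s) of size 2.
In nonincreasing order the block sizes are [2, 1, 1].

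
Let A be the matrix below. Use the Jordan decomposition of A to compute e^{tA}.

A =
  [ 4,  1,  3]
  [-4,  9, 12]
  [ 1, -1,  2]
e^{tA} =
  [-t*exp(5*t) + exp(5*t), t*exp(5*t), 3*t*exp(5*t)]
  [-4*t*exp(5*t), 4*t*exp(5*t) + exp(5*t), 12*t*exp(5*t)]
  [t*exp(5*t), -t*exp(5*t), -3*t*exp(5*t) + exp(5*t)]

Strategy: write A = P · J · P⁻¹ where J is a Jordan canonical form, so e^{tA} = P · e^{tJ} · P⁻¹, and e^{tJ} can be computed block-by-block.

A has Jordan form
J =
  [5, 1, 0]
  [0, 5, 0]
  [0, 0, 5]
(up to reordering of blocks).

Per-block formulas:
  For a 1×1 block at λ = 5: exp(t · [5]) = [e^(5t)].
  For a 2×2 Jordan block J_2(5): exp(t · J_2(5)) = e^(5t)·(I + t·N), where N is the 2×2 nilpotent shift.

After assembling e^{tJ} and conjugating by P, we get:

e^{tA} =
  [-t*exp(5*t) + exp(5*t), t*exp(5*t), 3*t*exp(5*t)]
  [-4*t*exp(5*t), 4*t*exp(5*t) + exp(5*t), 12*t*exp(5*t)]
  [t*exp(5*t), -t*exp(5*t), -3*t*exp(5*t) + exp(5*t)]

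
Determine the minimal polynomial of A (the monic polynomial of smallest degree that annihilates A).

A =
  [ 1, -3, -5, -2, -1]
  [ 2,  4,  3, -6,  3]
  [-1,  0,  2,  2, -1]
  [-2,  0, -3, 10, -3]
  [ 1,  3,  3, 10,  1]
x^4 - 14*x^3 + 73*x^2 - 168*x + 144

The characteristic polynomial is χ_A(x) = (x - 4)^3*(x - 3)^2, so the eigenvalues are known. The minimal polynomial is
  m_A(x) = Π_λ (x − λ)^{k_λ}
where k_λ is the size of the *largest* Jordan block for λ (equivalently, the smallest k with (A − λI)^k v = 0 for every generalised eigenvector v of λ).

  λ = 3: largest Jordan block has size 2, contributing (x − 3)^2
  λ = 4: largest Jordan block has size 2, contributing (x − 4)^2

So m_A(x) = (x - 4)^2*(x - 3)^2 = x^4 - 14*x^3 + 73*x^2 - 168*x + 144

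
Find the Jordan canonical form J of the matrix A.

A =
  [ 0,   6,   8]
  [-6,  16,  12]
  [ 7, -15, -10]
J_1(-2) ⊕ J_2(4)

The characteristic polynomial is
  det(x·I − A) = x^3 - 6*x^2 + 32 = (x - 4)^2*(x + 2)

Eigenvalues and multiplicities (the geometric multiplicity of λ is n − rank(A − λI), which equals the number of Jordan blocks for λ):
  λ = -2: algebraic multiplicity = 1, geometric multiplicity = 1
  λ = 4: algebraic multiplicity = 2, geometric multiplicity = 1

Determining the block sizes for each eigenvalue:
  λ = -2: one block (gm = 1), so the single block has size am = 1 → block sizes [1]
  λ = 4: one block (gm = 1), so the single block has size am = 2 → block sizes [2]

Assembling the blocks gives a Jordan form
J =
  [-2, 0, 0]
  [ 0, 4, 1]
  [ 0, 0, 4]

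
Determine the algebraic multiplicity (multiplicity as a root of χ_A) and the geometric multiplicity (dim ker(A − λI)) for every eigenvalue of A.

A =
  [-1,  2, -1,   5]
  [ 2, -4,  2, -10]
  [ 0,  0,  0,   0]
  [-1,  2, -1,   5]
λ = 0: alg = 4, geom = 3

Step 1 — factor the characteristic polynomial to read off the algebraic multiplicities:
  χ_A(x) = x^4

Step 2 — compute geometric multiplicities via the rank-nullity identity g(λ) = n − rank(A − λI):
  rank(A − (0)·I) = 1, so dim ker(A − (0)·I) = n − 1 = 3

Summary:
  λ = 0: algebraic multiplicity = 4, geometric multiplicity = 3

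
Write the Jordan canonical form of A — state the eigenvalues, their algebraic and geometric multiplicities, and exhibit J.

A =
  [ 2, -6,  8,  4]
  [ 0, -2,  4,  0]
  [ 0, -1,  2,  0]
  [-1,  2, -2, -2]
J_2(0) ⊕ J_2(0)

The characteristic polynomial is
  det(x·I − A) = x^4

Eigenvalues and multiplicities (the geometric multiplicity of λ is n − rank(A − λI), which equals the number of Jordan blocks for λ):
  λ = 0: algebraic multiplicity = 4, geometric multiplicity = 2

Determining the block sizes for each eigenvalue:
  λ = 0: with am = 4 and gm = 2, the partition is not yet determined (e.g. several partitions of 4 into 2 parts exist). Let N = A − (0)·I. Computing rank(N^1) = 2, rank(N^2) = 0; the number of blocks of size ≥ j is rank(N^{j−1}) − rank(N^j), giving [2, 2]. So we have 2 block(s) of size 2 → block sizes [2, 2]

Assembling the blocks gives a Jordan form
J =
  [0, 1, 0, 0]
  [0, 0, 0, 0]
  [0, 0, 0, 1]
  [0, 0, 0, 0]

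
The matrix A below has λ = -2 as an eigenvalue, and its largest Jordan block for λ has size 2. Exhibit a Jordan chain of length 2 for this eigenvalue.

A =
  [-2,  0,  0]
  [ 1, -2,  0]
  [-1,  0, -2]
A Jordan chain for λ = -2 of length 2:
v_1 = (0, 1, -1)ᵀ
v_2 = (1, 0, 0)ᵀ

Let N = A − (-2)·I. We want v_2 with N^2 v_2 = 0 but N^1 v_2 ≠ 0; then v_{j-1} := N · v_j for j = 2, …, 2.

Pick v_2 = (1, 0, 0)ᵀ.
Then v_1 = N · v_2 = (0, 1, -1)ᵀ.

Sanity check: (A − (-2)·I) v_1 = (0, 0, 0)ᵀ = 0. ✓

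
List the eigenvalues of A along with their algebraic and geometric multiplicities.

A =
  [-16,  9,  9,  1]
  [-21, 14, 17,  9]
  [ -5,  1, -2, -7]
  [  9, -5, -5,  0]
λ = -3: alg = 2, geom = 2; λ = 1: alg = 2, geom = 1

Step 1 — factor the characteristic polynomial to read off the algebraic multiplicities:
  χ_A(x) = (x - 1)^2*(x + 3)^2

Step 2 — compute geometric multiplicities via the rank-nullity identity g(λ) = n − rank(A − λI):
  rank(A − (-3)·I) = 2, so dim ker(A − (-3)·I) = n − 2 = 2
  rank(A − (1)·I) = 3, so dim ker(A − (1)·I) = n − 3 = 1

Summary:
  λ = -3: algebraic multiplicity = 2, geometric multiplicity = 2
  λ = 1: algebraic multiplicity = 2, geometric multiplicity = 1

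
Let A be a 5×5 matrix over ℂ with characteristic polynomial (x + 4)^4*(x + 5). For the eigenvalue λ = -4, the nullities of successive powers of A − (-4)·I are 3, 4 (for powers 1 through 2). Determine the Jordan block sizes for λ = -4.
Block sizes for λ = -4: [2, 1, 1]

From the dimensions of kernels of powers, the number of Jordan blocks of size at least j is d_j − d_{j−1} where d_j = dim ker(N^j) (with d_0 = 0). Computing the differences gives [3, 1].
The number of blocks of size exactly k is (#blocks of size ≥ k) − (#blocks of size ≥ k + 1), so the partition is: 2 block(s) of size 1, 1 block(s) of size 2.
In nonincreasing order the block sizes are [2, 1, 1].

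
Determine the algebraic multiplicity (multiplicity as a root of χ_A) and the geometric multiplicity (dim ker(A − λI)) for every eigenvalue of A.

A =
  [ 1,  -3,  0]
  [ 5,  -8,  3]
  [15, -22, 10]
λ = 1: alg = 3, geom = 1

Step 1 — factor the characteristic polynomial to read off the algebraic multiplicities:
  χ_A(x) = (x - 1)^3

Step 2 — compute geometric multiplicities via the rank-nullity identity g(λ) = n − rank(A − λI):
  rank(A − (1)·I) = 2, so dim ker(A − (1)·I) = n − 2 = 1

Summary:
  λ = 1: algebraic multiplicity = 3, geometric multiplicity = 1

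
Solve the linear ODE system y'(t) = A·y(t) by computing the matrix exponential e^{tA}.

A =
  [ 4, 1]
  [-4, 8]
e^{tA} =
  [-2*t*exp(6*t) + exp(6*t), t*exp(6*t)]
  [-4*t*exp(6*t), 2*t*exp(6*t) + exp(6*t)]

Strategy: write A = P · J · P⁻¹ where J is a Jordan canonical form, so e^{tA} = P · e^{tJ} · P⁻¹, and e^{tJ} can be computed block-by-block.

A has Jordan form
J =
  [6, 1]
  [0, 6]
(up to reordering of blocks).

Per-block formulas:
  For a 2×2 Jordan block J_2(6): exp(t · J_2(6)) = e^(6t)·(I + t·N), where N is the 2×2 nilpotent shift.

After assembling e^{tJ} and conjugating by P, we get:

e^{tA} =
  [-2*t*exp(6*t) + exp(6*t), t*exp(6*t)]
  [-4*t*exp(6*t), 2*t*exp(6*t) + exp(6*t)]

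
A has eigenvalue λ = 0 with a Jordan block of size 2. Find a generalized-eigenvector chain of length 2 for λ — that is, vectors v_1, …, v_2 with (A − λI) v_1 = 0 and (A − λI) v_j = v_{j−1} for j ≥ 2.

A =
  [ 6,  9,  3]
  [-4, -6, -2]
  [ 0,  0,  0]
A Jordan chain for λ = 0 of length 2:
v_1 = (6, -4, 0)ᵀ
v_2 = (1, 0, 0)ᵀ

Let N = A − (0)·I. We want v_2 with N^2 v_2 = 0 but N^1 v_2 ≠ 0; then v_{j-1} := N · v_j for j = 2, …, 2.

Pick v_2 = (1, 0, 0)ᵀ.
Then v_1 = N · v_2 = (6, -4, 0)ᵀ.

Sanity check: (A − (0)·I) v_1 = (0, 0, 0)ᵀ = 0. ✓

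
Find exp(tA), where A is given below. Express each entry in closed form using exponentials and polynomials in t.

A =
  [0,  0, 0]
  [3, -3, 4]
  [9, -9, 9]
e^{tA} =
  [1, 0, 0]
  [6*t*exp(3*t) - exp(3*t) + 1, -6*t*exp(3*t) + exp(3*t), 4*t*exp(3*t)]
  [9*t*exp(3*t), -9*t*exp(3*t), 6*t*exp(3*t) + exp(3*t)]

Strategy: write A = P · J · P⁻¹ where J is a Jordan canonical form, so e^{tA} = P · e^{tJ} · P⁻¹, and e^{tJ} can be computed block-by-block.

A has Jordan form
J =
  [0, 0, 0]
  [0, 3, 1]
  [0, 0, 3]
(up to reordering of blocks).

Per-block formulas:
  For a 2×2 Jordan block J_2(3): exp(t · J_2(3)) = e^(3t)·(I + t·N), where N is the 2×2 nilpotent shift.
  For a 1×1 block at λ = 0: exp(t · [0]) = [e^(0t)].

After assembling e^{tJ} and conjugating by P, we get:

e^{tA} =
  [1, 0, 0]
  [6*t*exp(3*t) - exp(3*t) + 1, -6*t*exp(3*t) + exp(3*t), 4*t*exp(3*t)]
  [9*t*exp(3*t), -9*t*exp(3*t), 6*t*exp(3*t) + exp(3*t)]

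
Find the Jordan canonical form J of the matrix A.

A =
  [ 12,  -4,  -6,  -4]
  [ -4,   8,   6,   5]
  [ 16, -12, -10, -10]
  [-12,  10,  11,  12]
J_1(4) ⊕ J_3(6)

The characteristic polynomial is
  det(x·I − A) = x^4 - 22*x^3 + 180*x^2 - 648*x + 864 = (x - 6)^3*(x - 4)

Eigenvalues and multiplicities (the geometric multiplicity of λ is n − rank(A − λI), which equals the number of Jordan blocks for λ):
  λ = 4: algebraic multiplicity = 1, geometric multiplicity = 1
  λ = 6: algebraic multiplicity = 3, geometric multiplicity = 1

Determining the block sizes for each eigenvalue:
  λ = 4: one block (gm = 1), so the single block has size am = 1 → block sizes [1]
  λ = 6: one block (gm = 1), so the single block has size am = 3 → block sizes [3]

Assembling the blocks gives a Jordan form
J =
  [4, 0, 0, 0]
  [0, 6, 1, 0]
  [0, 0, 6, 1]
  [0, 0, 0, 6]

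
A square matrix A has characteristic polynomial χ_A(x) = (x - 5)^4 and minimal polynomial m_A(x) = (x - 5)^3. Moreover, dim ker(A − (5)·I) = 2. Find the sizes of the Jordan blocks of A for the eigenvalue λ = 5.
Block sizes for λ = 5: [3, 1]

Step 1 — from the characteristic polynomial, algebraic multiplicity of λ = 5 is 4. From dim ker(A − (5)·I) = 2, there are exactly 2 Jordan blocks for λ = 5.
Step 2 — from the minimal polynomial, the factor (x − 5)^3 tells us the largest block for λ = 5 has size 3.
Step 3 — with total size 4, 2 blocks, and largest block 3, the block sizes (in nonincreasing order) are [3, 1].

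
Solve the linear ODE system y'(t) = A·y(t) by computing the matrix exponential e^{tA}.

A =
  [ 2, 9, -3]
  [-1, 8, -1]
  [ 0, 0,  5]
e^{tA} =
  [-3*t*exp(5*t) + exp(5*t), 9*t*exp(5*t), -3*t*exp(5*t)]
  [-t*exp(5*t), 3*t*exp(5*t) + exp(5*t), -t*exp(5*t)]
  [0, 0, exp(5*t)]

Strategy: write A = P · J · P⁻¹ where J is a Jordan canonical form, so e^{tA} = P · e^{tJ} · P⁻¹, and e^{tJ} can be computed block-by-block.

A has Jordan form
J =
  [5, 1, 0]
  [0, 5, 0]
  [0, 0, 5]
(up to reordering of blocks).

Per-block formulas:
  For a 2×2 Jordan block J_2(5): exp(t · J_2(5)) = e^(5t)·(I + t·N), where N is the 2×2 nilpotent shift.
  For a 1×1 block at λ = 5: exp(t · [5]) = [e^(5t)].

After assembling e^{tJ} and conjugating by P, we get:

e^{tA} =
  [-3*t*exp(5*t) + exp(5*t), 9*t*exp(5*t), -3*t*exp(5*t)]
  [-t*exp(5*t), 3*t*exp(5*t) + exp(5*t), -t*exp(5*t)]
  [0, 0, exp(5*t)]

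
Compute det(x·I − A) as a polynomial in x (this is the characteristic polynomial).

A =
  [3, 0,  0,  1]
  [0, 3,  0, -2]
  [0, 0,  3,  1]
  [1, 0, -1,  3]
x^4 - 12*x^3 + 54*x^2 - 108*x + 81

Expanding det(x·I − A) (e.g. by cofactor expansion or by noting that A is similar to its Jordan form J, which has the same characteristic polynomial as A) gives
  χ_A(x) = x^4 - 12*x^3 + 54*x^2 - 108*x + 81
which factors as (x - 3)^4. The eigenvalues (with algebraic multiplicities) are λ = 3 with multiplicity 4.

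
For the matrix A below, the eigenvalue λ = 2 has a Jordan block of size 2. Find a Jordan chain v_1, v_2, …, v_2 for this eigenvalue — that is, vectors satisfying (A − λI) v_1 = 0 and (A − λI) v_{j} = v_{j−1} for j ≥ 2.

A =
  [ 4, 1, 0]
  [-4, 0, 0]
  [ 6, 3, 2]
A Jordan chain for λ = 2 of length 2:
v_1 = (2, -4, 6)ᵀ
v_2 = (1, 0, 0)ᵀ

Let N = A − (2)·I. We want v_2 with N^2 v_2 = 0 but N^1 v_2 ≠ 0; then v_{j-1} := N · v_j for j = 2, …, 2.

Pick v_2 = (1, 0, 0)ᵀ.
Then v_1 = N · v_2 = (2, -4, 6)ᵀ.

Sanity check: (A − (2)·I) v_1 = (0, 0, 0)ᵀ = 0. ✓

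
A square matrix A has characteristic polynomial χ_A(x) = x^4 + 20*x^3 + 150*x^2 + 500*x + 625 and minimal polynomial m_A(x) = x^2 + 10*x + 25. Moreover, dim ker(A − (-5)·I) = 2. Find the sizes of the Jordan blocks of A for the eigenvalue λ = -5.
Block sizes for λ = -5: [2, 2]

Step 1 — from the characteristic polynomial, algebraic multiplicity of λ = -5 is 4. From dim ker(A − (-5)·I) = 2, there are exactly 2 Jordan blocks for λ = -5.
Step 2 — from the minimal polynomial, the factor (x + 5)^2 tells us the largest block for λ = -5 has size 2.
Step 3 — with total size 4, 2 blocks, and largest block 2, the block sizes (in nonincreasing order) are [2, 2].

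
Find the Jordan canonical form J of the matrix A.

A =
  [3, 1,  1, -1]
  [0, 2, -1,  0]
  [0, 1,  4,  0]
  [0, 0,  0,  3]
J_2(3) ⊕ J_2(3)

The characteristic polynomial is
  det(x·I − A) = x^4 - 12*x^3 + 54*x^2 - 108*x + 81 = (x - 3)^4

Eigenvalues and multiplicities (the geometric multiplicity of λ is n − rank(A − λI), which equals the number of Jordan blocks for λ):
  λ = 3: algebraic multiplicity = 4, geometric multiplicity = 2

Determining the block sizes for each eigenvalue:
  λ = 3: with am = 4 and gm = 2, the partition is not yet determined (e.g. several partitions of 4 into 2 parts exist). Let N = A − (3)·I. Computing rank(N^1) = 2, rank(N^2) = 0; the number of blocks of size ≥ j is rank(N^{j−1}) − rank(N^j), giving [2, 2]. So we have 2 block(s) of size 2 → block sizes [2, 2]

Assembling the blocks gives a Jordan form
J =
  [3, 1, 0, 0]
  [0, 3, 0, 0]
  [0, 0, 3, 1]
  [0, 0, 0, 3]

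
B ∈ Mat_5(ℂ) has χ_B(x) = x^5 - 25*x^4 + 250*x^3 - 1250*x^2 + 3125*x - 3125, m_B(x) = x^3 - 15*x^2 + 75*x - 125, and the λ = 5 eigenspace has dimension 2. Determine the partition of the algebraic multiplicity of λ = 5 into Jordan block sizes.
Block sizes for λ = 5: [3, 2]

Step 1 — from the characteristic polynomial, algebraic multiplicity of λ = 5 is 5. From dim ker(B − (5)·I) = 2, there are exactly 2 Jordan blocks for λ = 5.
Step 2 — from the minimal polynomial, the factor (x − 5)^3 tells us the largest block for λ = 5 has size 3.
Step 3 — with total size 5, 2 blocks, and largest block 3, the block sizes (in nonincreasing order) are [3, 2].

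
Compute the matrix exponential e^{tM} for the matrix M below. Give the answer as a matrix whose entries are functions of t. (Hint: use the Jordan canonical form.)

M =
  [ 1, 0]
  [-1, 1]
e^{tM} =
  [exp(t), 0]
  [-t*exp(t), exp(t)]

Strategy: write M = P · J · P⁻¹ where J is a Jordan canonical form, so e^{tM} = P · e^{tJ} · P⁻¹, and e^{tJ} can be computed block-by-block.

M has Jordan form
J =
  [1, 1]
  [0, 1]
(up to reordering of blocks).

Per-block formulas:
  For a 2×2 Jordan block J_2(1): exp(t · J_2(1)) = e^(1t)·(I + t·N), where N is the 2×2 nilpotent shift.

After assembling e^{tJ} and conjugating by P, we get:

e^{tM} =
  [exp(t), 0]
  [-t*exp(t), exp(t)]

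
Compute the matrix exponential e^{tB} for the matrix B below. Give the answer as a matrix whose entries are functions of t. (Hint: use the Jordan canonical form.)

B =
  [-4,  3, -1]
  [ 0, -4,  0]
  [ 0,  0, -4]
e^{tB} =
  [exp(-4*t), 3*t*exp(-4*t), -t*exp(-4*t)]
  [0, exp(-4*t), 0]
  [0, 0, exp(-4*t)]

Strategy: write B = P · J · P⁻¹ where J is a Jordan canonical form, so e^{tB} = P · e^{tJ} · P⁻¹, and e^{tJ} can be computed block-by-block.

B has Jordan form
J =
  [-4,  1,  0]
  [ 0, -4,  0]
  [ 0,  0, -4]
(up to reordering of blocks).

Per-block formulas:
  For a 1×1 block at λ = -4: exp(t · [-4]) = [e^(-4t)].
  For a 2×2 Jordan block J_2(-4): exp(t · J_2(-4)) = e^(-4t)·(I + t·N), where N is the 2×2 nilpotent shift.

After assembling e^{tJ} and conjugating by P, we get:

e^{tB} =
  [exp(-4*t), 3*t*exp(-4*t), -t*exp(-4*t)]
  [0, exp(-4*t), 0]
  [0, 0, exp(-4*t)]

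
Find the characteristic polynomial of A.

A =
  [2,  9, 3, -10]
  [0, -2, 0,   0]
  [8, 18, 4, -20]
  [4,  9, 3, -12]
x^4 + 8*x^3 + 24*x^2 + 32*x + 16

Expanding det(x·I − A) (e.g. by cofactor expansion or by noting that A is similar to its Jordan form J, which has the same characteristic polynomial as A) gives
  χ_A(x) = x^4 + 8*x^3 + 24*x^2 + 32*x + 16
which factors as (x + 2)^4. The eigenvalues (with algebraic multiplicities) are λ = -2 with multiplicity 4.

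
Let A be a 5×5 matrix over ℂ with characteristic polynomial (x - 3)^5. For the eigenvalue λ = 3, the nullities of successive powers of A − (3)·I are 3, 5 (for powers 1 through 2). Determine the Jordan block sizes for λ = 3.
Block sizes for λ = 3: [2, 2, 1]

From the dimensions of kernels of powers, the number of Jordan blocks of size at least j is d_j − d_{j−1} where d_j = dim ker(N^j) (with d_0 = 0). Computing the differences gives [3, 2].
The number of blocks of size exactly k is (#blocks of size ≥ k) − (#blocks of size ≥ k + 1), so the partition is: 1 block(s) of size 1, 2 block(s) of size 2.
In nonincreasing order the block sizes are [2, 2, 1].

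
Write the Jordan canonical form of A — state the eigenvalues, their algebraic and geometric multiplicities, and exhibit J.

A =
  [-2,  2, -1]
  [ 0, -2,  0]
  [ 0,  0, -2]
J_2(-2) ⊕ J_1(-2)

The characteristic polynomial is
  det(x·I − A) = x^3 + 6*x^2 + 12*x + 8 = (x + 2)^3

Eigenvalues and multiplicities (the geometric multiplicity of λ is n − rank(A − λI), which equals the number of Jordan blocks for λ):
  λ = -2: algebraic multiplicity = 3, geometric multiplicity = 2

Determining the block sizes for each eigenvalue:
  λ = -2: 2 blocks summing to 3 forces exactly one block of size 2 and the rest size 1 → block sizes [2, 1]

Assembling the blocks gives a Jordan form
J =
  [-2,  1,  0]
  [ 0, -2,  0]
  [ 0,  0, -2]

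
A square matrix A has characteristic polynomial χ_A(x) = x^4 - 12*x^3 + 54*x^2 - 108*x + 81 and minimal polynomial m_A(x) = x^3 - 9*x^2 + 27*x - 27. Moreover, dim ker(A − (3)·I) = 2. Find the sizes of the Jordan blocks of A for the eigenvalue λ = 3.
Block sizes for λ = 3: [3, 1]

Step 1 — from the characteristic polynomial, algebraic multiplicity of λ = 3 is 4. From dim ker(A − (3)·I) = 2, there are exactly 2 Jordan blocks for λ = 3.
Step 2 — from the minimal polynomial, the factor (x − 3)^3 tells us the largest block for λ = 3 has size 3.
Step 3 — with total size 4, 2 blocks, and largest block 3, the block sizes (in nonincreasing order) are [3, 1].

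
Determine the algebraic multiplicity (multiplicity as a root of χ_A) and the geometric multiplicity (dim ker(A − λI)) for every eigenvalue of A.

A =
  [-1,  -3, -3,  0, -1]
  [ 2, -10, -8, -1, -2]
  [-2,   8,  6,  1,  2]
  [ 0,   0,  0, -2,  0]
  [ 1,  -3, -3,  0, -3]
λ = -2: alg = 5, geom = 3

Step 1 — factor the characteristic polynomial to read off the algebraic multiplicities:
  χ_A(x) = (x + 2)^5

Step 2 — compute geometric multiplicities via the rank-nullity identity g(λ) = n − rank(A − λI):
  rank(A − (-2)·I) = 2, so dim ker(A − (-2)·I) = n − 2 = 3

Summary:
  λ = -2: algebraic multiplicity = 5, geometric multiplicity = 3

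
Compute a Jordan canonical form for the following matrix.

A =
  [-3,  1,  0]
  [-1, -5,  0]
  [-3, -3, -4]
J_2(-4) ⊕ J_1(-4)

The characteristic polynomial is
  det(x·I − A) = x^3 + 12*x^2 + 48*x + 64 = (x + 4)^3

Eigenvalues and multiplicities (the geometric multiplicity of λ is n − rank(A − λI), which equals the number of Jordan blocks for λ):
  λ = -4: algebraic multiplicity = 3, geometric multiplicity = 2

Determining the block sizes for each eigenvalue:
  λ = -4: 2 blocks summing to 3 forces exactly one block of size 2 and the rest size 1 → block sizes [2, 1]

Assembling the blocks gives a Jordan form
J =
  [-4,  1,  0]
  [ 0, -4,  0]
  [ 0,  0, -4]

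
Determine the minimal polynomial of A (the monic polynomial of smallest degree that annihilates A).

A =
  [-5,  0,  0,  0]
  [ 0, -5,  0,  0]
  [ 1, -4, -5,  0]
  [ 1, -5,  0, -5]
x^2 + 10*x + 25

The characteristic polynomial is χ_A(x) = (x + 5)^4, so the eigenvalues are known. The minimal polynomial is
  m_A(x) = Π_λ (x − λ)^{k_λ}
where k_λ is the size of the *largest* Jordan block for λ (equivalently, the smallest k with (A − λI)^k v = 0 for every generalised eigenvector v of λ).

  λ = -5: largest Jordan block has size 2, contributing (x + 5)^2

So m_A(x) = (x + 5)^2 = x^2 + 10*x + 25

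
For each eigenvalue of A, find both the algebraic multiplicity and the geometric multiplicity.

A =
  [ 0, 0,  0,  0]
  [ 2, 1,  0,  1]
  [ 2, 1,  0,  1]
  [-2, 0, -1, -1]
λ = 0: alg = 4, geom = 2

Step 1 — factor the characteristic polynomial to read off the algebraic multiplicities:
  χ_A(x) = x^4

Step 2 — compute geometric multiplicities via the rank-nullity identity g(λ) = n − rank(A − λI):
  rank(A − (0)·I) = 2, so dim ker(A − (0)·I) = n − 2 = 2

Summary:
  λ = 0: algebraic multiplicity = 4, geometric multiplicity = 2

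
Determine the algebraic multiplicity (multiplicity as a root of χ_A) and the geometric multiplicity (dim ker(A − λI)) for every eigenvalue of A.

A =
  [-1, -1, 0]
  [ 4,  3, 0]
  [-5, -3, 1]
λ = 1: alg = 3, geom = 1

Step 1 — factor the characteristic polynomial to read off the algebraic multiplicities:
  χ_A(x) = (x - 1)^3

Step 2 — compute geometric multiplicities via the rank-nullity identity g(λ) = n − rank(A − λI):
  rank(A − (1)·I) = 2, so dim ker(A − (1)·I) = n − 2 = 1

Summary:
  λ = 1: algebraic multiplicity = 3, geometric multiplicity = 1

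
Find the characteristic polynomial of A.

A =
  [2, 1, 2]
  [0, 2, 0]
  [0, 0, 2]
x^3 - 6*x^2 + 12*x - 8

Expanding det(x·I − A) (e.g. by cofactor expansion or by noting that A is similar to its Jordan form J, which has the same characteristic polynomial as A) gives
  χ_A(x) = x^3 - 6*x^2 + 12*x - 8
which factors as (x - 2)^3. The eigenvalues (with algebraic multiplicities) are λ = 2 with multiplicity 3.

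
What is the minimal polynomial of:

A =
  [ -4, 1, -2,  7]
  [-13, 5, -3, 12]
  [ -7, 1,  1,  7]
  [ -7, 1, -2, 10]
x^3 - 9*x^2 + 27*x - 27

The characteristic polynomial is χ_A(x) = (x - 3)^4, so the eigenvalues are known. The minimal polynomial is
  m_A(x) = Π_λ (x − λ)^{k_λ}
where k_λ is the size of the *largest* Jordan block for λ (equivalently, the smallest k with (A − λI)^k v = 0 for every generalised eigenvector v of λ).

  λ = 3: largest Jordan block has size 3, contributing (x − 3)^3

So m_A(x) = (x - 3)^3 = x^3 - 9*x^2 + 27*x - 27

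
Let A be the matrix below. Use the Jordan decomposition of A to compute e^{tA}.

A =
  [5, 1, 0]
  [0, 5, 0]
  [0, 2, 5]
e^{tA} =
  [exp(5*t), t*exp(5*t), 0]
  [0, exp(5*t), 0]
  [0, 2*t*exp(5*t), exp(5*t)]

Strategy: write A = P · J · P⁻¹ where J is a Jordan canonical form, so e^{tA} = P · e^{tJ} · P⁻¹, and e^{tJ} can be computed block-by-block.

A has Jordan form
J =
  [5, 1, 0]
  [0, 5, 0]
  [0, 0, 5]
(up to reordering of blocks).

Per-block formulas:
  For a 1×1 block at λ = 5: exp(t · [5]) = [e^(5t)].
  For a 2×2 Jordan block J_2(5): exp(t · J_2(5)) = e^(5t)·(I + t·N), where N is the 2×2 nilpotent shift.

After assembling e^{tJ} and conjugating by P, we get:

e^{tA} =
  [exp(5*t), t*exp(5*t), 0]
  [0, exp(5*t), 0]
  [0, 2*t*exp(5*t), exp(5*t)]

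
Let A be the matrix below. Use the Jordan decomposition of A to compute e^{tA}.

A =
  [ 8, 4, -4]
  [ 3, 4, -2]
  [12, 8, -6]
e^{tA} =
  [6*t*exp(2*t) + exp(2*t), 4*t*exp(2*t), -4*t*exp(2*t)]
  [3*t*exp(2*t), 2*t*exp(2*t) + exp(2*t), -2*t*exp(2*t)]
  [12*t*exp(2*t), 8*t*exp(2*t), -8*t*exp(2*t) + exp(2*t)]

Strategy: write A = P · J · P⁻¹ where J is a Jordan canonical form, so e^{tA} = P · e^{tJ} · P⁻¹, and e^{tJ} can be computed block-by-block.

A has Jordan form
J =
  [2, 1, 0]
  [0, 2, 0]
  [0, 0, 2]
(up to reordering of blocks).

Per-block formulas:
  For a 1×1 block at λ = 2: exp(t · [2]) = [e^(2t)].
  For a 2×2 Jordan block J_2(2): exp(t · J_2(2)) = e^(2t)·(I + t·N), where N is the 2×2 nilpotent shift.

After assembling e^{tJ} and conjugating by P, we get:

e^{tA} =
  [6*t*exp(2*t) + exp(2*t), 4*t*exp(2*t), -4*t*exp(2*t)]
  [3*t*exp(2*t), 2*t*exp(2*t) + exp(2*t), -2*t*exp(2*t)]
  [12*t*exp(2*t), 8*t*exp(2*t), -8*t*exp(2*t) + exp(2*t)]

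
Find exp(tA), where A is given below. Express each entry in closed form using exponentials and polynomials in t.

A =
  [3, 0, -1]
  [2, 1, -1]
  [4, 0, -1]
e^{tA} =
  [2*t*exp(t) + exp(t), 0, -t*exp(t)]
  [2*t*exp(t), exp(t), -t*exp(t)]
  [4*t*exp(t), 0, -2*t*exp(t) + exp(t)]

Strategy: write A = P · J · P⁻¹ where J is a Jordan canonical form, so e^{tA} = P · e^{tJ} · P⁻¹, and e^{tJ} can be computed block-by-block.

A has Jordan form
J =
  [1, 1, 0]
  [0, 1, 0]
  [0, 0, 1]
(up to reordering of blocks).

Per-block formulas:
  For a 1×1 block at λ = 1: exp(t · [1]) = [e^(1t)].
  For a 2×2 Jordan block J_2(1): exp(t · J_2(1)) = e^(1t)·(I + t·N), where N is the 2×2 nilpotent shift.

After assembling e^{tJ} and conjugating by P, we get:

e^{tA} =
  [2*t*exp(t) + exp(t), 0, -t*exp(t)]
  [2*t*exp(t), exp(t), -t*exp(t)]
  [4*t*exp(t), 0, -2*t*exp(t) + exp(t)]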